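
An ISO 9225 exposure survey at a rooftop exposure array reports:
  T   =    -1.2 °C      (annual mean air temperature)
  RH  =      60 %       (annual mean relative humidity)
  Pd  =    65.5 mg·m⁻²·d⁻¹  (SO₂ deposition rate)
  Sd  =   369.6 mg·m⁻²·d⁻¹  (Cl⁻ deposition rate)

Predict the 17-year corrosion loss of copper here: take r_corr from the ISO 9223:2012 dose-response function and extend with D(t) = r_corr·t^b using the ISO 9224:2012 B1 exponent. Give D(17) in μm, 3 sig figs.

copper: T≤10 °C ⇒ hinge +0.126·(-1.2−10) = -1.4112
  sulphur-dioxide contribution → 0.1321 μm/a
  chloride contribution → 0.4136 μm/a
  total first-year rate 0.5457 μm/a
ISO 9224: D(t) = r_corr · t^b with b = 0.667 (copper, B1)
  D(17) = 0.5457 × 17^0.667 = 0.5457 × 6.618 = 3.611 μm

D(17) = 3.61 μm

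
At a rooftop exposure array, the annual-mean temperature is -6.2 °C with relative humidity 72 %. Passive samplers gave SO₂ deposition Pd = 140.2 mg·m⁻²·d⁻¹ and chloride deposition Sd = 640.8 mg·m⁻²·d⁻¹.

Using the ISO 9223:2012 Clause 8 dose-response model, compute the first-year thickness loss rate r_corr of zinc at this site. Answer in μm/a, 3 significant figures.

zinc: f(T) = +0.038·(T−10) [T≤10 °C] = -0.6156
  Pd branch = 0.0129·Pd^0.44·e^(0.046·RH+f) = 1.683 μm/a
  Sd branch = 0.0175·Sd^0.57·e^(0.008·RH+0.085·T) = 0.7314 μm/a
  r_corr = 1.683 + 0.7314 = 2.415 μm/a

r_corr = 2.41 μm/a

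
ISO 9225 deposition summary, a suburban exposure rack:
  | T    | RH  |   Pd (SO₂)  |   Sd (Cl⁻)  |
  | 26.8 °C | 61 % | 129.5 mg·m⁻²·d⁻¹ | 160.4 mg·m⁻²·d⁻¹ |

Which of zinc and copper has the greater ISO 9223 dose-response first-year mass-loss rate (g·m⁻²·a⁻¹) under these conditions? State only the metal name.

zinc: f(T) = -0.071·(T−10) [T>10 °C] = -1.1928
  Pd branch = 0.0129·Pd^0.44·e^(0.046·RH+f) = 0.5503 μm/a
  Sd branch = 0.0175·Sd^0.57·e^(0.008·RH+0.085·T) = 5.026 μm/a
  sum: 0.5503 + 5.026 → r_corr = 5.577 μm/a
  mass loss = 5.577 μm/a × 7.14 g/cm³ = 39.82 g·m⁻²·a⁻¹
copper: temperature factor f = -0.080·(16.8) = -1.3440
  SO₂ term: 0.0053·129.5^0.26·exp(0.059·61-1.3440) = 0.179
  Cl⁻ term: 0.01025·160.4^0.27·exp(0.036·61+0.049·26.8) = 1.349
  sum: 0.179 + 1.349 → r_corr = 1.528 μm/a
  mass loss = 1.528 μm/a × 8.96 g/cm³ = 13.69 g·m⁻²·a⁻¹
Ordering by g·m⁻²·a⁻¹: zinc (39.8) > copper (13.7)

zinc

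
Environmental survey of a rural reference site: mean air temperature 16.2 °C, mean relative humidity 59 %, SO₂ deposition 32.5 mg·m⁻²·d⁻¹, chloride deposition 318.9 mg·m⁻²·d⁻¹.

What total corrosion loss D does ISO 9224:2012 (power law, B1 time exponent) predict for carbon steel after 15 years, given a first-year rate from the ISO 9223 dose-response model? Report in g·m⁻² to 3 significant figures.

carbon steel: T>10 °C ⇒ hinge -0.054·(16.2−10) = -0.3348
  sulphur-dioxide contribution → 25.19 μm/a
  chloride contribution → 48.74 μm/a
  total first-year rate 73.93 μm/a
Power-law: D(15) = r_corr · 15^0.523
  D(15) = 73.93 × 15^0.523 = 73.93 × 4.122 = 304.7 μm
  Mass loss = 304.7 μm × 7.85 g/cm³ = 2392 g·m⁻²

D(15) = 2.39e+03 g·m⁻²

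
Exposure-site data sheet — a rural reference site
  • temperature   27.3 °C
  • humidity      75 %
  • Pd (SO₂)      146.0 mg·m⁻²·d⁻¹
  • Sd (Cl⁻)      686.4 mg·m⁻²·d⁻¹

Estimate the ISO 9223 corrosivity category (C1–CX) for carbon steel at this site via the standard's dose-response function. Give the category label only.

carbon steel: T>10 °C ⇒ hinge -0.054·(27.3−10) = -0.9342
  SO₂ term: 1.77·146.0^0.52·exp(0.02·75-0.9342) = 41.61
  Sd branch = 0.102·Sd^0.62·e^(0.033·RH+0.04·T) = 207.2 μm/a
  r_corr = 41.61 + 207.2 = 248.8 μm/a
ISO 9223 Table 2 (carbon steel): 200 < 249 ≤ 700 μm/a ⇒ CX

CX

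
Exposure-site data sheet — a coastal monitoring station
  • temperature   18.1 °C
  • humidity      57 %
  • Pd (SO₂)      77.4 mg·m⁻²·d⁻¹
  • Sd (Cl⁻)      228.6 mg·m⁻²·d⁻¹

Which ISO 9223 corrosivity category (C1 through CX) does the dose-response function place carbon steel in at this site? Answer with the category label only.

carbon steel: T>10 °C ⇒ hinge -0.054·(18.1−10) = -0.4374
  SO₂ term: 1.77·77.4^0.52·exp(0.02·57-0.4374) = 34.3
  Sd branch = 0.102·Sd^0.62·e^(0.033·RH+0.04·T) = 40.05 μm/a
  sum: 34.3 + 40.05 → r_corr = 74.34 μm/a
Category bounds: 50…80 μm/a bracket r_corr ⇒ C4

C4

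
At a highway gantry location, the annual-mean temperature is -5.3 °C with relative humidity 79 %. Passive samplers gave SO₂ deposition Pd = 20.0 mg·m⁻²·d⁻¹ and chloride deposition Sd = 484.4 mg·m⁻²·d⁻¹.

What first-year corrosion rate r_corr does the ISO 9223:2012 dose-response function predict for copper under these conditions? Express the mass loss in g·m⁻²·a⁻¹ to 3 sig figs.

copper: f(T) = +0.126·(T−10) [T≤10 °C] = -1.9278
  SO₂ term: 0.0053·20.0^0.26·exp(0.059·79-1.9278) = 0.1776
  Sd branch = 0.01025·Sd^0.27·e^(0.036·RH+0.049·T) = 0.7212 μm/a
  sum: 0.1776 + 0.7212 → r_corr = 0.8989 μm/a
Convert to mass loss: 0.8989 μm/a × 8.96 g/cm³ = 8.054 g·m⁻²·a⁻¹

r_corr = 8.05 g·m⁻²·a⁻¹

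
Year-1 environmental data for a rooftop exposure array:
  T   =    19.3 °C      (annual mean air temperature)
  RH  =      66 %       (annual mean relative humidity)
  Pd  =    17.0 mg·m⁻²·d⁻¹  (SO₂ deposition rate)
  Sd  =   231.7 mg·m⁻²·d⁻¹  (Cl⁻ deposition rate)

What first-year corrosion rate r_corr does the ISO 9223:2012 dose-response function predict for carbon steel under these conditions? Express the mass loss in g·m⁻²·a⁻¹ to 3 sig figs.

carbon steel: temperature factor f = -0.054·(9.3) = -0.5022
  SO₂ term: 1.77·17.0^0.52·exp(0.02·66-0.5022) = 17.5
  Sd branch = 0.102·Sd^0.62·e^(0.033·RH+0.04·T) = 57.02 μm/a
  r_corr = 17.5 + 57.02 = 74.52 μm/a
Convert to mass loss: 74.52 μm/a × 7.85 g/cm³ = 585 g·m⁻²·a⁻¹

r_corr = 585 g·m⁻²·a⁻¹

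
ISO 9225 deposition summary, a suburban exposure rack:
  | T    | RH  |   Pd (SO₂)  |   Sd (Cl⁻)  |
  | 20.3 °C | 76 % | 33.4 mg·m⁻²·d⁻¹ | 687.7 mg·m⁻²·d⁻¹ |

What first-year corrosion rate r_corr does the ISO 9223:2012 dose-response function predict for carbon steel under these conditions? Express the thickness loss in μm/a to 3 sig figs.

r_corr = 191 μm/a

carbon steel: temperature factor f = -0.054·(10.3) = -0.5562
  SO₂ term: 1.77·33.4^0.52·exp(0.02·76-0.5562) = 28.77
  Sd branch = 0.102·Sd^0.62·e^(0.033·RH+0.04·T) = 162 μm/a
  sum: 28.77 + 162 → r_corr = 190.8 μm/a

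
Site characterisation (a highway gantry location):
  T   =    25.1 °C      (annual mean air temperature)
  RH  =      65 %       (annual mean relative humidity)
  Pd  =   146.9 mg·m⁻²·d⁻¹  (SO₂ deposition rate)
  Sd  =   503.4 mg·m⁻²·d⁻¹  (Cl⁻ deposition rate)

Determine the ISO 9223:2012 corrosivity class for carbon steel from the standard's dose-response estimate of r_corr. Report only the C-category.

C5

carbon steel: temperature factor f = -0.054·(15.1) = -0.8154
  sulphur-dioxide contribution → 38.48 μm/a
  chloride contribution → 112.6 μm/a
  total first-year rate 151 μm/a
ISO 9223 Table 2 (carbon steel): 80 < 151 ≤ 200 μm/a ⇒ C5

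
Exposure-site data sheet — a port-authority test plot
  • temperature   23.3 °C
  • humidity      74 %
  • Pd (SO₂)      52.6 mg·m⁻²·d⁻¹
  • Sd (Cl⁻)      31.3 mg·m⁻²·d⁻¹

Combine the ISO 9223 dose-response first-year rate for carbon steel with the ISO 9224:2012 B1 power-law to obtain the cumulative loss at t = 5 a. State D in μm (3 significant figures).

D(5) = 128 μm

carbon steel: T>10 °C ⇒ hinge -0.054·(23.3−10) = -0.7182
  sulphur-dioxide contribution → 29.77 μm/a
  chloride contribution → 25.19 μm/a
  total first-year rate 54.95 μm/a
Power-law: D(5) = r_corr · 5^0.523
  D(5) = 54.95 × 5^0.523 = 54.95 × 2.32 = 127.5 μm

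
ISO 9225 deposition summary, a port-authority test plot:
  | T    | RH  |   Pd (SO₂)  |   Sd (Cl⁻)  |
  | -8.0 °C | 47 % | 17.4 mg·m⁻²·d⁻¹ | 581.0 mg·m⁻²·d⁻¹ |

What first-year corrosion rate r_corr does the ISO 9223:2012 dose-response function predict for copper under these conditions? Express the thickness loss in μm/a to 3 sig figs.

copper: T≤10 °C ⇒ hinge +0.126·(-8.0−10) = -2.2680
  sulphur-dioxide contribution → 0.01846 μm/a
  chloride contribution → 0.2097 μm/a
  ⇒ r_corr(copper) = 0.2282 μm/a

r_corr = 0.228 μm/a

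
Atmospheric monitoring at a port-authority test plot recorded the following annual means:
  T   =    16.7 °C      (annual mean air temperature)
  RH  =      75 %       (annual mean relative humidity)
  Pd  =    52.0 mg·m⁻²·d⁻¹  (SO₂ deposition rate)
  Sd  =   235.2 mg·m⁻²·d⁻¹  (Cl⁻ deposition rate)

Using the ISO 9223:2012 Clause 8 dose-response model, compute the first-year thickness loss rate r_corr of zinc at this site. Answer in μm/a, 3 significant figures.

zinc: temperature factor f = -0.071·(6.7) = -0.4757
  SO₂ term: 0.0129·52.0^0.44·exp(0.046·75-0.4757) = 1.437
  Cl⁻ term: 0.0175·235.2^0.57·exp(0.008·75+0.085·16.7) = 2.964
  sum: 1.437 + 2.964 → r_corr = 4.4 μm/a

r_corr = 4.40 μm/a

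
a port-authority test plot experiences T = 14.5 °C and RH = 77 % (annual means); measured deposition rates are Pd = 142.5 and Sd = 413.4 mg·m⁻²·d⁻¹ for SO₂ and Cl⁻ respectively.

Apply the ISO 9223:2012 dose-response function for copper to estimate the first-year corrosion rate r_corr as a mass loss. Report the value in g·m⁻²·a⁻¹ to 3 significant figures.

r_corr = 26.5 g·m⁻²·a⁻¹

copper: f(T) = -0.080·(T−10) [T>10 °C] = -0.3600
  sulphur-dioxide contribution → 1.262 μm/a
  chloride contribution → 1.697 μm/a
  ⇒ r_corr(copper) = 2.958 μm/a
Convert to mass loss: 2.958 μm/a × 8.96 g/cm³ = 26.51 g·m⁻²·a⁻¹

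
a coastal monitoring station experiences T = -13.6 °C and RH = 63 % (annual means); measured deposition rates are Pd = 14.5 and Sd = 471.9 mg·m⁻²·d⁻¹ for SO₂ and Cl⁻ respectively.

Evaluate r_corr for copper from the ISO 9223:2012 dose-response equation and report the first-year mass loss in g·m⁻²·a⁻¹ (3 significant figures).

r_corr = 2.60 g·m⁻²·a⁻¹

copper: T≤10 °C ⇒ hinge +0.126·(-13.6−10) = -2.9736
  sulphur-dioxide contribution → 0.02234 μm/a
  chloride contribution → 0.2681 μm/a
  total first-year rate 0.2904 μm/a
Convert to mass loss: 0.2904 μm/a × 8.96 g/cm³ = 2.602 g·m⁻²·a⁻¹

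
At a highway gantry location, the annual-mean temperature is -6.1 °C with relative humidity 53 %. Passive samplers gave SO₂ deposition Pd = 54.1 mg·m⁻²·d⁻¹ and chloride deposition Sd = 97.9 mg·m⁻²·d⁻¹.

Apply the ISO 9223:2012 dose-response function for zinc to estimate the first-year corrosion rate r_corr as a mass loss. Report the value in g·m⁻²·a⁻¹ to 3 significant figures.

zinc: T≤10 °C ⇒ hinge +0.038·(-6.1−10) = -0.6118
  Pd branch = 0.0129·Pd^0.44·e^(0.046·RH+f) = 0.4638 μm/a
  Cl⁻ term: 0.0175·97.9^0.57·exp(0.008·53+0.085·-6.1) = 0.2171
  r_corr = 0.4638 + 0.2171 = 0.6809 μm/a
Convert to mass loss: 0.6809 μm/a × 7.14 g/cm³ = 4.862 g·m⁻²·a⁻¹

r_corr = 4.86 g·m⁻²·a⁻¹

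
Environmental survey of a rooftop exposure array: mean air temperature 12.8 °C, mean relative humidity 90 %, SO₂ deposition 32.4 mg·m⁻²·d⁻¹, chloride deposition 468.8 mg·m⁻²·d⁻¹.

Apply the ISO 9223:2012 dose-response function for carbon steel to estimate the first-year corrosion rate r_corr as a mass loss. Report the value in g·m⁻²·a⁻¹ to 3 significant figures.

carbon steel: T>10 °C ⇒ hinge -0.054·(12.8−10) = -0.1512
  Pd branch = 1.77·Pd^0.52·e^(0.02·RH+f) = 56.17 μm/a
  Sd branch = 0.102·Sd^0.62·e^(0.033·RH+0.04·T) = 150.3 μm/a
  sum: 56.17 + 150.3 → r_corr = 206.4 μm/a
Convert to mass loss: 206.4 μm/a × 7.85 g/cm³ = 1620 g·m⁻²·a⁻¹

r_corr = 1.62e+03 g·m⁻²·a⁻¹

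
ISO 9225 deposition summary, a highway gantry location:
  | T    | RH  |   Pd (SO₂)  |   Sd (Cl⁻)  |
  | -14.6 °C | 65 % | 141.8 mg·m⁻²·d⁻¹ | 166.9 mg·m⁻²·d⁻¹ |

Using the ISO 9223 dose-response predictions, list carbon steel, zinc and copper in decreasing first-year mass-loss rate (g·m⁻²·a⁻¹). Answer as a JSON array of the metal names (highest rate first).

["carbon steel", "zinc", "copper"]

carbon steel: temperature factor f = +0.150·(-24.6) = -3.6900
  Pd branch = 1.77·Pd^0.52·e^(0.02·RH+f) = 2.132 μm/a
  Sd branch = 0.102·Sd^0.62·e^(0.033·RH+0.04·T) = 11.6 μm/a
  r_corr = 2.132 + 11.6 = 13.73 μm/a
  mass loss = 13.73 μm/a × 7.85 g/cm³ = 107.8 g·m⁻²·a⁻¹
zinc: temperature factor f = +0.038·(-24.6) = -0.9348
  Pd branch = 0.0129·Pd^0.44·e^(0.046·RH+f) = 0.891 μm/a
  Sd branch = 0.0175·Sd^0.57·e^(0.008·RH+0.085·T) = 0.1573 μm/a
  r_corr = 0.891 + 0.1573 = 1.048 μm/a
  mass loss = 1.048 μm/a × 7.14 g/cm³ = 7.485 g·m⁻²·a⁻¹
copper: temperature factor f = +0.126·(-24.6) = -3.0996
  SO₂ term: 0.0053·141.8^0.26·exp(0.059·65-3.0996) = 0.0401
  Sd branch = 0.01025·Sd^0.27·e^(0.036·RH+0.049·T) = 0.2072 μm/a
  sum: 0.0401 + 0.2072 → r_corr = 0.2473 μm/a
  mass loss = 0.2473 μm/a × 8.96 g/cm³ = 2.216 g·m⁻²·a⁻¹
Ordering by g·m⁻²·a⁻¹: carbon steel (108) > zinc (7.48) > copper (2.22)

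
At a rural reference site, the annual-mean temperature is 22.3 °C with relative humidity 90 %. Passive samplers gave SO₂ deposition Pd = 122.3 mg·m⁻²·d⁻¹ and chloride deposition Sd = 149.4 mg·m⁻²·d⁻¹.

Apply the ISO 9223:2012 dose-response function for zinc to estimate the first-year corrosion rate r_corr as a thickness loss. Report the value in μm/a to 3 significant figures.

zinc: T>10 °C ⇒ hinge -0.071·(22.3−10) = -0.8733
  Pd branch = 0.0129·Pd^0.44·e^(0.046·RH+f) = 2.804 μm/a
  Sd branch = 0.0175·Sd^0.57·e^(0.008·RH+0.085·T) = 4.153 μm/a
  r_corr = 2.804 + 4.153 = 6.956 μm/a

r_corr = 6.96 μm/a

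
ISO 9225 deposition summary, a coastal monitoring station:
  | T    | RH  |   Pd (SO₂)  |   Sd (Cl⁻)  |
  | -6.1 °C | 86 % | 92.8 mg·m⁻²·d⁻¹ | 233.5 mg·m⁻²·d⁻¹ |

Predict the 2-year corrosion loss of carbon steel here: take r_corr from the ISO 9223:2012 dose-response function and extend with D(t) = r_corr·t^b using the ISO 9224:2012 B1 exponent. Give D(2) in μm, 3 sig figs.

carbon steel: f(T) = +0.150·(T−10) [T≤10 °C] = -2.4150
  SO₂ term: 1.77·92.8^0.52·exp(0.02·86-2.4150) = 9.317
  Cl⁻ term: 0.102·233.5^0.62·exp(0.033·86+0.04·-6.1) = 40.13
  sum: 9.317 + 40.13 → r_corr = 49.45 μm/a
Power-law: D(2) = r_corr · 2^0.523
  D(2) = 49.45 × 2^0.523 = 49.45 × 1.437 = 71.06 μm

D(2) = 71.1 μm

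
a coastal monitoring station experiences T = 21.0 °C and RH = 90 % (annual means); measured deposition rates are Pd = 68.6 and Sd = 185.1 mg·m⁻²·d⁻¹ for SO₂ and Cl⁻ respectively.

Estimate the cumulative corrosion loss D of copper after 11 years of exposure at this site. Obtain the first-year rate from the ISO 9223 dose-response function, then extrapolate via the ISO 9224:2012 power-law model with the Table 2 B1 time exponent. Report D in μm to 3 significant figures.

D(11) = 21.5 μm

copper: temperature factor f = -0.080·(11.0) = -0.8800
  sulphur-dioxide contribution → 1.336 μm/a
  chloride contribution → 2.999 μm/a
  total first-year rate 4.334 μm/a
ISO 9224: D(t) = r_corr · t^b with b = 0.667 (copper, B1)
  D(11) = 4.334 × 11^0.667 = 4.334 × 4.95 = 21.45 μm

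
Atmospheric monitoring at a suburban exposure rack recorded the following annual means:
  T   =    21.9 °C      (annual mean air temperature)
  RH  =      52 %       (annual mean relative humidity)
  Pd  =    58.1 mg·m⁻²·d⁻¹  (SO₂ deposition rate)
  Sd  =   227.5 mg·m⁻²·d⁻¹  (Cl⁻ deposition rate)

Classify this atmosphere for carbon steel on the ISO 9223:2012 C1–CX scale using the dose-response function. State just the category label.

carbon steel: temperature factor f = -0.054·(11.9) = -0.6426
  sulphur-dioxide contribution → 21.77 μm/a
  chloride contribution → 39.41 μm/a
  ⇒ r_corr(carbon steel) = 61.18 μm/a
Category bounds: 50…80 μm/a bracket r_corr ⇒ C4

C4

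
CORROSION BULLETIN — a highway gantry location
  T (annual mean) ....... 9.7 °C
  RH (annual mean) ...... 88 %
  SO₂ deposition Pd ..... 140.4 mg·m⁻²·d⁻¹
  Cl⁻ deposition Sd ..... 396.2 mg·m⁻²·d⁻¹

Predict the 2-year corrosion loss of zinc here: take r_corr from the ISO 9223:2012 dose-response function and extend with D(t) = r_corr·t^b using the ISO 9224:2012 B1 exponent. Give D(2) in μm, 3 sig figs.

D(2) = 15.6 μm

zinc: T≤10 °C ⇒ hinge +0.038·(9.7−10) = -0.0114
  sulphur-dioxide contribution → 6.434 μm/a
  chloride contribution → 2.442 μm/a
  ⇒ r_corr(zinc) = 8.876 μm/a
ISO 9224: D(t) = r_corr · t^b with b = 0.813 (zinc, B1)
  D(2) = 8.876 × 2^0.813 = 8.876 × 1.757 = 15.59 μm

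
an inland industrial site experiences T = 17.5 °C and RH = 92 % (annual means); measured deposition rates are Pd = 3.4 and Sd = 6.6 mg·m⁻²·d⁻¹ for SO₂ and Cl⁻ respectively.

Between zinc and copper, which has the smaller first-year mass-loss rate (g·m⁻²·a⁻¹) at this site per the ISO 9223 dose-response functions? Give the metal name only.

zinc

zinc: f(T) = -0.071·(T−10) [T>10 °C] = -0.5325
  Pd branch = 0.0129·Pd^0.44·e^(0.046·RH+f) = 0.8935 μm/a
  Sd branch = 0.0175·Sd^0.57·e^(0.008·RH+0.085·T) = 0.4741 μm/a
  r_corr = 0.8935 + 0.4741 = 1.368 μm/a
  mass loss = 1.368 μm/a × 7.14 g/cm³ = 9.765 g·m⁻²·a⁻¹
copper: T>10 °C ⇒ hinge -0.080·(17.5−10) = -0.6000
  Pd branch = 0.0053·Pd^0.26·e^(0.059·RH+f) = 0.9104 μm/a
  Sd branch = 0.01025·Sd^0.27·e^(0.036·RH+0.049·T) = 1.104 μm/a
  r_corr = 0.9104 + 1.104 = 2.014 μm/a
  mass loss = 2.014 μm/a × 8.96 g/cm³ = 18.05 g·m⁻²·a⁻¹
Ordering by g·m⁻²·a⁻¹: copper (18) > zinc (9.76)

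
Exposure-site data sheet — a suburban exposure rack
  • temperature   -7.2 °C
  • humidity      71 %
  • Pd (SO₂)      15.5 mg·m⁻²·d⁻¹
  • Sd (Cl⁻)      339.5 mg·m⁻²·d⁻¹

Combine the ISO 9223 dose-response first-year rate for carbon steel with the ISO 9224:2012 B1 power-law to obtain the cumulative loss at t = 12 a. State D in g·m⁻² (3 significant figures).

D(12) = 917 g·m⁻²

carbon steel: T≤10 °C ⇒ hinge +0.150·(-7.2−10) = -2.5800
  SO₂ term: 1.77·15.5^0.52·exp(0.02·71-2.5800) = 2.308
  Cl⁻ term: 0.102·339.5^0.62·exp(0.033·71+0.04·-7.2) = 29.53
  sum: 2.308 + 29.53 → r_corr = 31.83 μm/a
ISO 9224: D(t) = r_corr · t^b with b = 0.523 (carbon steel, B1)
  D(12) = 31.83 × 12^0.523 = 31.83 × 3.668 = 116.8 μm
  Mass loss = 116.8 μm × 7.85 g/cm³ = 916.6 g·m⁻²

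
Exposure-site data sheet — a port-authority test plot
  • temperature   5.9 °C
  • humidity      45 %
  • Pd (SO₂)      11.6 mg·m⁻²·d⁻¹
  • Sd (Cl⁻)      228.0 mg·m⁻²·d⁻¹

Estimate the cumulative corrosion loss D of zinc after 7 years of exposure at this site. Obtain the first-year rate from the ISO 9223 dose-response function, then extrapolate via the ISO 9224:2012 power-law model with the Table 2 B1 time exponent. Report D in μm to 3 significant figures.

D(7) = 5.70 μm

zinc: f(T) = +0.038·(T−10) [T≤10 °C] = -0.1558
  sulphur-dioxide contribution → 0.2572 μm/a
  chloride contribution → 0.9145 μm/a
  ⇒ r_corr(zinc) = 1.172 μm/a
ISO 9224: D(t) = r_corr · t^b with b = 0.813 (zinc, B1)
  D(7) = 1.172 × 7^0.813 = 1.172 × 4.865 = 5.7 μm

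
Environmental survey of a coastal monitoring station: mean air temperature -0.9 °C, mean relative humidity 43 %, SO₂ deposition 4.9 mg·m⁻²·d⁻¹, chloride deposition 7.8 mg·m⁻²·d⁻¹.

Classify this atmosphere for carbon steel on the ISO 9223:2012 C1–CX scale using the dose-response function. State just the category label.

C2

carbon steel: temperature factor f = +0.150·(-10.9) = -1.6350
  sulphur-dioxide contribution → 1.863 μm/a
  chloride contribution → 1.453 μm/a
  ⇒ r_corr(carbon steel) = 3.317 μm/a
ISO 9223 Table 2 (carbon steel): 1.3 < 3.32 ≤ 25 μm/a ⇒ C2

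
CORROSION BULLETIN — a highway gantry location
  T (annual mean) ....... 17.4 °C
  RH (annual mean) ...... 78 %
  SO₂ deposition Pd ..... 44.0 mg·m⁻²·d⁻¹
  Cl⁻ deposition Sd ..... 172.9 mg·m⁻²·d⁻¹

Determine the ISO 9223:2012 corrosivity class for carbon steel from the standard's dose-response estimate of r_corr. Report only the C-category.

C5

carbon steel: f(T) = -0.054·(T−10) [T>10 °C] = -0.3996
  SO₂ term: 1.77·44.0^0.52·exp(0.02·78-0.3996) = 40.41
  Sd branch = 0.102·Sd^0.62·e^(0.033·RH+0.04·T) = 65.49 μm/a
  sum: 40.41 + 65.49 → r_corr = 105.9 μm/a
Category bounds: 80…200 μm/a bracket r_corr ⇒ C5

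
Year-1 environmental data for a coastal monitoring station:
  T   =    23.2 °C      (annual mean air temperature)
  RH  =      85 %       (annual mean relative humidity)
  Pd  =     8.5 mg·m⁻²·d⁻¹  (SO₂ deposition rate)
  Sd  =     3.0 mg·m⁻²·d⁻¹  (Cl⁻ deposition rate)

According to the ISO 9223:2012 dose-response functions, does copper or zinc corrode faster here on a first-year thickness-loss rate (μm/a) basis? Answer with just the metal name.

copper

copper: temperature factor f = -0.080·(13.2) = -1.0560
  sulphur-dioxide contribution → 0.4845 μm/a
  chloride contribution → 0.9166 μm/a
  total first-year rate 1.401 μm/a
zinc: temperature factor f = -0.071·(13.2) = -0.9372
  sulphur-dioxide contribution → 0.6466 μm/a
  chloride contribution → 0.4642 μm/a
  ⇒ r_corr(zinc) = 1.111 μm/a
Ordering by μm/a: copper (1.4) > zinc (1.11)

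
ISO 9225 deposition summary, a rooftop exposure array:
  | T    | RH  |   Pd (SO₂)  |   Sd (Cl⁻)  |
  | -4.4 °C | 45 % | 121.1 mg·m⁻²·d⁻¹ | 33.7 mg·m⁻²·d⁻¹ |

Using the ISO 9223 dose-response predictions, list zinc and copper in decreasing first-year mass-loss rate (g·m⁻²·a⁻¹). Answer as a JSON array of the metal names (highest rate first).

zinc: T≤10 °C ⇒ hinge +0.038·(-4.4−10) = -0.5472
  SO₂ term: 0.0129·121.1^0.44·exp(0.046·45-0.5472) = 0.4881
  Cl⁻ term: 0.0175·33.7^0.57·exp(0.008·45+0.085·-4.4) = 0.1281
  sum: 0.4881 + 0.1281 → r_corr = 0.6163 μm/a
  mass loss = 0.6163 μm/a × 7.14 g/cm³ = 4.4 g·m⁻²·a⁻¹
copper: T≤10 °C ⇒ hinge +0.126·(-4.4−10) = -1.8144
  SO₂ term: 0.0053·121.1^0.26·exp(0.059·45-1.8144) = 0.04275
  Sd branch = 0.01025·Sd^0.27·e^(0.036·RH+0.049·T) = 0.1079 μm/a
  r_corr = 0.04275 + 0.1079 = 0.1507 μm/a
  mass loss = 0.1507 μm/a × 8.96 g/cm³ = 1.35 g·m⁻²·a⁻¹
Ordering by g·m⁻²·a⁻¹: zinc (4.4) > copper (1.35)

["zinc", "copper"]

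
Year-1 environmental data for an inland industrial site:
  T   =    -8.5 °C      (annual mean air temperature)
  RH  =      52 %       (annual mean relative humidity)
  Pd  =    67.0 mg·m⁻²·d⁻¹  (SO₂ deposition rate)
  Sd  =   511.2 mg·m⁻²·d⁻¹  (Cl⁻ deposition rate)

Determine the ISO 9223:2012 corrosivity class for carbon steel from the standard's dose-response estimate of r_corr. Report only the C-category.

C2

carbon steel: temperature factor f = +0.150·(-18.5) = -2.7750
  SO₂ term: 1.77·67.0^0.52·exp(0.02·52-2.7750) = 2.78
  Sd branch = 0.102·Sd^0.62·e^(0.033·RH+0.04·T) = 19.3 μm/a
  sum: 2.78 + 19.3 → r_corr = 22.08 μm/a
Category bounds: 1.3…25 μm/a bracket r_corr ⇒ C2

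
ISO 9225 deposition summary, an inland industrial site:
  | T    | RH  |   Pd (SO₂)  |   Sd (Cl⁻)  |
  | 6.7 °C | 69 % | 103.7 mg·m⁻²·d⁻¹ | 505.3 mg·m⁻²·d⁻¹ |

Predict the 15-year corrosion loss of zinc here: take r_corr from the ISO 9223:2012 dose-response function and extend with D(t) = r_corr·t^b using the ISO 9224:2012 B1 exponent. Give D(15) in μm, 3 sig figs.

D(15) = 35.8 μm

zinc: temperature factor f = +0.038·(-3.3) = -0.1254
  SO₂ term: 0.0129·103.7^0.44·exp(0.046·69-0.1254) = 2.097
  Cl⁻ term: 0.0175·505.3^0.57·exp(0.008·69+0.085·6.7) = 1.867
  r_corr = 2.097 + 1.867 = 3.964 μm/a
ISO 9224: D(t) = r_corr · t^b with b = 0.813 (zinc, B1)
  D(15) = 3.964 × 15^0.813 = 3.964 × 9.04 = 35.83 μm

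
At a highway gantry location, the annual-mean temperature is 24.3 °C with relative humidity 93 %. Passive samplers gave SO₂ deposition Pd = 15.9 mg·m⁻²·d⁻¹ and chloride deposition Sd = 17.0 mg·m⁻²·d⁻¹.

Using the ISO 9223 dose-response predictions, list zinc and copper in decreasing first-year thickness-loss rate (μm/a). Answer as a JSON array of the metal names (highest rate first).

zinc: temperature factor f = -0.071·(14.3) = -1.0153
  sulphur-dioxide contribution → 1.138 μm/a
  chloride contribution → 1.461 μm/a
  ⇒ r_corr(zinc) = 2.599 μm/a
copper: T>10 °C ⇒ hinge -0.080·(24.3−10) = -1.1440
  sulphur-dioxide contribution → 0.8371 μm/a
  chloride contribution → 2.061 μm/a
  total first-year rate 2.898 μm/a
Ordering by μm/a: copper (2.9) > zinc (2.6)

["copper", "zinc"]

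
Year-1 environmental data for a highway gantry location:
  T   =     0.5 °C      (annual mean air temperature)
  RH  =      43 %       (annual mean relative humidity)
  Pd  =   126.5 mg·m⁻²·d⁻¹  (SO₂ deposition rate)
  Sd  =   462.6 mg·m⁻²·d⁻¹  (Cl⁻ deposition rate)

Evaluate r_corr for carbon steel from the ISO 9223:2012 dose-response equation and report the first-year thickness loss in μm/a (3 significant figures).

carbon steel: f(T) = +0.150·(T−10) [T≤10 °C] = -1.4250
  Pd branch = 1.77·Pd^0.52·e^(0.02·RH+f) = 12.46 μm/a
  Cl⁻ term: 0.102·462.6^0.62·exp(0.033·43+0.04·0.5) = 19.32
  r_corr = 12.46 + 19.32 = 31.78 μm/a

r_corr = 31.8 μm/a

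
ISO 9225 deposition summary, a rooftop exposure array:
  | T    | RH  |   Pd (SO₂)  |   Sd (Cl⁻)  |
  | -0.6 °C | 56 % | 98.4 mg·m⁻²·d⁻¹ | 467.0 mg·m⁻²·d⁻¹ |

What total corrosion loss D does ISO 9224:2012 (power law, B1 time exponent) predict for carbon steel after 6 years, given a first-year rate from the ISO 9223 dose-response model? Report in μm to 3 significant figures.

carbon steel: temperature factor f = +0.150·(-10.6) = -1.5900
  Pd branch = 1.77·Pd^0.52·e^(0.02·RH+f) = 12.03 μm/a
  Cl⁻ term: 0.102·467.0^0.62·exp(0.033·56+0.04·-0.6) = 28.56
  sum: 12.03 + 28.56 → r_corr = 40.59 μm/a
ISO 9224: D(t) = r_corr · t^b with b = 0.523 (carbon steel, B1)
  D(6) = 40.59 × 6^0.523 = 40.59 × 2.553 = 103.6 μm

D(6) = 104 μm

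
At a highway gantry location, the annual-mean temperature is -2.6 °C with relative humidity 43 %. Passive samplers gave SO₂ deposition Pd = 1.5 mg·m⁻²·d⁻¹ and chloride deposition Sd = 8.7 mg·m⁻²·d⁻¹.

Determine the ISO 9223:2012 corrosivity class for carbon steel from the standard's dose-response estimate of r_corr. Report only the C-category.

carbon steel: temperature factor f = +0.150·(-12.6) = -1.8900
  sulphur-dioxide contribution → 0.7802 μm/a
  chloride contribution → 1.453 μm/a
  ⇒ r_corr(carbon steel) = 2.233 μm/a
ISO 9223 Table 2 (carbon steel): 1.3 < 2.23 ≤ 25 μm/a ⇒ C2

C2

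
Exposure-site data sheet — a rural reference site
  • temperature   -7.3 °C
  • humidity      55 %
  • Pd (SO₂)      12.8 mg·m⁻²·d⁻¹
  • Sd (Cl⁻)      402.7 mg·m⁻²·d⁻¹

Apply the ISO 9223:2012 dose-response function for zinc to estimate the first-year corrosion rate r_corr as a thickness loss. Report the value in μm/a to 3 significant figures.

zinc: temperature factor f = +0.038·(-17.3) = -0.6574
  sulphur-dioxide contribution → 0.2576 μm/a
  chloride contribution → 0.4462 μm/a
  ⇒ r_corr(zinc) = 0.7038 μm/a

r_corr = 0.704 μm/a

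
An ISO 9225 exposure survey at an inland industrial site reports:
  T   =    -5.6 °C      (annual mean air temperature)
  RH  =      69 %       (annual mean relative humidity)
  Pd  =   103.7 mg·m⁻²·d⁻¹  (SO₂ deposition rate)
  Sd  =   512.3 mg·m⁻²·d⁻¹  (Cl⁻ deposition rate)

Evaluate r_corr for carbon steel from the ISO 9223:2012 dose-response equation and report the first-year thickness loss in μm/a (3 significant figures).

r_corr = 45.6 μm/a

carbon steel: temperature factor f = +0.150·(-15.6) = -2.3400
  Pd branch = 1.77·Pd^0.52·e^(0.02·RH+f) = 7.573 μm/a
  Cl⁻ term: 0.102·512.3^0.62·exp(0.033·69+0.04·-5.6) = 38.03
  sum: 7.573 + 38.03 → r_corr = 45.6 μm/a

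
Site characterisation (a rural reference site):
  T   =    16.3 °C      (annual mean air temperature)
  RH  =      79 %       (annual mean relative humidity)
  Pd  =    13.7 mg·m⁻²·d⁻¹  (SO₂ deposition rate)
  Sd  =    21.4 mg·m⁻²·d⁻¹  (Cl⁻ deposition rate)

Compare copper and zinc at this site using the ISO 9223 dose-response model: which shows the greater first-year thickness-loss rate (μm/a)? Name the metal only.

copper: f(T) = -0.080·(T−10) [T>10 °C] = -0.5040
  Pd branch = 0.0053·Pd^0.26·e^(0.059·RH+f) = 0.6686 μm/a
  Sd branch = 0.01025·Sd^0.27·e^(0.036·RH+0.049·T) = 0.8952 μm/a
  sum: 0.6686 + 0.8952 → r_corr = 1.564 μm/a
zinc: T>10 °C ⇒ hinge -0.071·(16.3−10) = -0.4473
  SO₂ term: 0.0129·13.7^0.44·exp(0.046·79-0.4473) = 0.9879
  Cl⁻ term: 0.0175·21.4^0.57·exp(0.008·79+0.085·16.3) = 0.7543
  r_corr = 0.9879 + 0.7543 = 1.742 μm/a
Ordering by μm/a: zinc (1.74) > copper (1.56)

zinc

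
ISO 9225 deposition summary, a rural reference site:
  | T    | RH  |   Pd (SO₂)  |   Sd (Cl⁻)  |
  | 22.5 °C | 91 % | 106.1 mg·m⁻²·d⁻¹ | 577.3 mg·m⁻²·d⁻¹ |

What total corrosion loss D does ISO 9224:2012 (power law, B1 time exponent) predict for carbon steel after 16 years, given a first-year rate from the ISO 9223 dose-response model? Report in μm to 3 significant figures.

D(16) = 1.38e+03 μm

carbon steel: T>10 °C ⇒ hinge -0.054·(22.5−10) = -0.6750
  Pd branch = 1.77·Pd^0.52·e^(0.02·RH+f) = 62.89 μm/a
  Sd branch = 0.102·Sd^0.62·e^(0.033·RH+0.04·T) = 260.4 μm/a
  r_corr = 62.89 + 260.4 = 323.3 μm/a
Long-term exponent b (ISO 9224 Table 2, B1) = 0.523
  D(16) = 323.3 × 16^0.523 = 323.3 × 4.263 = 1379 μm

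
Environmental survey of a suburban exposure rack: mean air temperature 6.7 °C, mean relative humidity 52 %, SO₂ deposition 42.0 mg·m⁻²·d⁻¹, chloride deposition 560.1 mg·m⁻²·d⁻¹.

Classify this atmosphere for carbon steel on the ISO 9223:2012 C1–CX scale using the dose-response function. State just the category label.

carbon steel: T≤10 °C ⇒ hinge +0.150·(6.7−10) = -0.4950
  SO₂ term: 1.77·42.0^0.52·exp(0.02·52-0.4950) = 21.32
  Cl⁻ term: 0.102·560.1^0.62·exp(0.033·52+0.04·6.7) = 37.51
  r_corr = 21.32 + 37.51 = 58.83 μm/a
Category bounds: 50…80 μm/a bracket r_corr ⇒ C4

C4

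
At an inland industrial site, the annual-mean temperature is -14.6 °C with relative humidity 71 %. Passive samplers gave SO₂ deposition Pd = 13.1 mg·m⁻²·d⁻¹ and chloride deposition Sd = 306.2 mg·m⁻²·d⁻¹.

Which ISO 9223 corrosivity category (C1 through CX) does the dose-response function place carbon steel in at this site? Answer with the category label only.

carbon steel: temperature factor f = +0.150·(-24.6) = -3.6900
  Pd branch = 1.77·Pd^0.52·e^(0.02·RH+f) = 0.6968 μm/a
  Cl⁻ term: 0.102·306.2^0.62·exp(0.033·71+0.04·-14.6) = 20.6
  r_corr = 0.6968 + 20.6 = 21.3 μm/a
Category bounds: 1.3…25 μm/a bracket r_corr ⇒ C2

C2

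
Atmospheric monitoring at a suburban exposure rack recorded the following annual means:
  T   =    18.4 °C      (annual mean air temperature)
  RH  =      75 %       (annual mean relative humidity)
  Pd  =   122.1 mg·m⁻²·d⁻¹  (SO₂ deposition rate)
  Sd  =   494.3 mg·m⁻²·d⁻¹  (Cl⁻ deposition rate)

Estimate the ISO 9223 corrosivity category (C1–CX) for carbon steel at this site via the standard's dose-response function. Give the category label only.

C5

carbon steel: T>10 °C ⇒ hinge -0.054·(18.4−10) = -0.4536
  sulphur-dioxide contribution → 61.31 μm/a
  chloride contribution → 118.4 μm/a
  ⇒ r_corr(carbon steel) = 179.7 μm/a
ISO 9223 Table 2 (carbon steel): 80 < 180 ≤ 200 μm/a ⇒ C5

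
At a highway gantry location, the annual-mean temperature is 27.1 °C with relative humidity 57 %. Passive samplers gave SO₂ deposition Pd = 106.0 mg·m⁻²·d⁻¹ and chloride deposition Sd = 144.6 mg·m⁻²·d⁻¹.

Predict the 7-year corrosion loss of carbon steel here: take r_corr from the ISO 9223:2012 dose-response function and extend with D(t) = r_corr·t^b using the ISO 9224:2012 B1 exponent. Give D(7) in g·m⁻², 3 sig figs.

carbon steel: T>10 °C ⇒ hinge -0.054·(27.1−10) = -0.9234
  SO₂ term: 1.77·106.0^0.52·exp(0.02·57-0.9234) = 24.84
  Sd branch = 0.102·Sd^0.62·e^(0.033·RH+0.04·T) = 43.21 μm/a
  sum: 24.84 + 43.21 → r_corr = 68.05 μm/a
Power-law: D(7) = r_corr · 7^0.523
  D(7) = 68.05 × 7^0.523 = 68.05 × 2.767 = 188.3 μm
  Mass loss = 188.3 μm × 7.85 g/cm³ = 1478 g·m⁻²

D(7) = 1.48e+03 g·m⁻²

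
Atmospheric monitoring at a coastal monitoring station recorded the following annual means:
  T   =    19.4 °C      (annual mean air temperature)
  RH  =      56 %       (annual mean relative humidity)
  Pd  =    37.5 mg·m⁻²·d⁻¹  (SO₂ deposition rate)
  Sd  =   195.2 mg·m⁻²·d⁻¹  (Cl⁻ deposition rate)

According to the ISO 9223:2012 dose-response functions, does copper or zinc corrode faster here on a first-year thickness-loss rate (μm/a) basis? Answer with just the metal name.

copper: temperature factor f = -0.080·(9.4) = -0.7520
  SO₂ term: 0.0053·37.5^0.26·exp(0.059·56-0.7520) = 0.1745
  Sd branch = 0.01025·Sd^0.27·e^(0.036·RH+0.049·T) = 0.827 μm/a
  sum: 0.1745 + 0.827 → r_corr = 1.002 μm/a
zinc: temperature factor f = -0.071·(9.4) = -0.6674
  SO₂ term: 0.0129·37.5^0.44·exp(0.046·56-0.6674) = 0.4286
  Sd branch = 0.0175·Sd^0.57·e^(0.008·RH+0.085·T) = 2.88 μm/a
  r_corr = 0.4286 + 2.88 = 3.308 μm/a
Ordering by μm/a: zinc (3.31) > copper (1)

zinc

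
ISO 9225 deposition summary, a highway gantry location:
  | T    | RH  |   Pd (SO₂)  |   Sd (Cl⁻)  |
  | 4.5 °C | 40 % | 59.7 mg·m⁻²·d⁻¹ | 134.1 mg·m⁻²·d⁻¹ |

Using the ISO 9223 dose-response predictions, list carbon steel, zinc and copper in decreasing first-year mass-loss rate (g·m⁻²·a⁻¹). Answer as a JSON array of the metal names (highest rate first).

carbon steel: f(T) = +0.150·(T−10) [T≤10 °C] = -0.8250
  Pd branch = 1.77·Pd^0.52·e^(0.02·RH+f) = 14.48 μm/a
  Cl⁻ term: 0.102·134.1^0.62·exp(0.033·40+0.04·4.5) = 9.529
  r_corr = 14.48 + 9.529 = 24 μm/a
  mass loss = 24 μm/a × 7.85 g/cm³ = 188.4 g·m⁻²·a⁻¹
zinc: f(T) = +0.038·(T−10) [T≤10 °C] = -0.2090
  Pd branch = 0.0129·Pd^0.44·e^(0.046·RH+f) = 0.3984 μm/a
  Cl⁻ term: 0.0175·134.1^0.57·exp(0.008·40+0.085·4.5) = 0.5765
  sum: 0.3984 + 0.5765 → r_corr = 0.9749 μm/a
  mass loss = 0.9749 μm/a × 7.14 g/cm³ = 6.961 g·m⁻²·a⁻¹
copper: f(T) = +0.126·(T−10) [T≤10 °C] = -0.6930
  SO₂ term: 0.0053·59.7^0.26·exp(0.059·40-0.6930) = 0.08128
  Cl⁻ term: 0.01025·134.1^0.27·exp(0.036·40+0.049·4.5) = 0.2024
  r_corr = 0.08128 + 0.2024 = 0.2837 μm/a
  mass loss = 0.2837 μm/a × 8.96 g/cm³ = 2.542 g·m⁻²·a⁻¹
Ordering by g·m⁻²·a⁻¹: carbon steel (188) > zinc (6.96) > copper (2.54)

["carbon steel", "zinc", "copper"]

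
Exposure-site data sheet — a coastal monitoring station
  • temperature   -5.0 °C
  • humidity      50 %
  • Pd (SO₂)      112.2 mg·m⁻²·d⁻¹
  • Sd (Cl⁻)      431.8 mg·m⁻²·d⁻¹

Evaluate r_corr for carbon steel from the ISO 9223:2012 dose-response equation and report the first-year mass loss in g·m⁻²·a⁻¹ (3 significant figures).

carbon steel: T≤10 °C ⇒ hinge +0.150·(-5.0−10) = -2.2500
  sulphur-dioxide contribution → 5.903 μm/a
  chloride contribution → 18.72 μm/a
  ⇒ r_corr(carbon steel) = 24.62 μm/a
Convert to mass loss: 24.62 μm/a × 7.85 g/cm³ = 193.3 g·m⁻²·a⁻¹

r_corr = 193 g·m⁻²·a⁻¹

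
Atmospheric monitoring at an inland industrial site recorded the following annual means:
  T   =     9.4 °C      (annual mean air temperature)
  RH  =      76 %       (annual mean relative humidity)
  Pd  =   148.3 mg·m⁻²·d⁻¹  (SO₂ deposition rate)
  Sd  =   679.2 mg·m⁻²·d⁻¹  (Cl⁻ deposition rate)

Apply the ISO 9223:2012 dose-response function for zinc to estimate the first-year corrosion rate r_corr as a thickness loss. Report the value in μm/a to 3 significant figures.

r_corr = 6.69 μm/a

zinc: T≤10 °C ⇒ hinge +0.038·(9.4−10) = -0.0228
  sulphur-dioxide contribution → 3.752 μm/a
  chloride contribution → 2.94 μm/a
  total first-year rate 6.692 μm/a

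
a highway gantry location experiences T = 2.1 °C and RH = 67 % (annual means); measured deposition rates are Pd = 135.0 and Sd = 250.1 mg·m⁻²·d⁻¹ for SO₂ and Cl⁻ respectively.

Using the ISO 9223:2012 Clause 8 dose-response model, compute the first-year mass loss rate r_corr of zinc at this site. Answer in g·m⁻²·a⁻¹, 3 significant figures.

r_corr = 18.8 g·m⁻²·a⁻¹

zinc: T≤10 °C ⇒ hinge +0.038·(2.1−10) = -0.3002
  Pd branch = 0.0129·Pd^0.44·e^(0.046·RH+f) = 1.803 μm/a
  Cl⁻ term: 0.0175·250.1^0.57·exp(0.008·67+0.085·2.1) = 0.8323
  r_corr = 1.803 + 0.8323 = 2.636 μm/a
Convert to mass loss: 2.636 μm/a × 7.14 g/cm³ = 18.82 g·m⁻²·a⁻¹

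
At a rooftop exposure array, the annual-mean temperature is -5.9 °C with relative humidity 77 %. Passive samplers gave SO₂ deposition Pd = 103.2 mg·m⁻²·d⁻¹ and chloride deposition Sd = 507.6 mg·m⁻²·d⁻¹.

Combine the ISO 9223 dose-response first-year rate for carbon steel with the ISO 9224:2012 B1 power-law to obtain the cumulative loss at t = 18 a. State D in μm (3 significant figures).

carbon steel: T≤10 °C ⇒ hinge +0.150·(-5.9−10) = -2.3850
  SO₂ term: 1.77·103.2^0.52·exp(0.02·77-2.3850) = 8.474
  Sd branch = 0.102·Sd^0.62·e^(0.033·RH+0.04·T) = 48.65 μm/a
  r_corr = 8.474 + 48.65 = 57.12 μm/a
Power-law: D(18) = r_corr · 18^0.523
  D(18) = 57.12 × 18^0.523 = 57.12 × 4.534 = 259 μm

D(18) = 259 μm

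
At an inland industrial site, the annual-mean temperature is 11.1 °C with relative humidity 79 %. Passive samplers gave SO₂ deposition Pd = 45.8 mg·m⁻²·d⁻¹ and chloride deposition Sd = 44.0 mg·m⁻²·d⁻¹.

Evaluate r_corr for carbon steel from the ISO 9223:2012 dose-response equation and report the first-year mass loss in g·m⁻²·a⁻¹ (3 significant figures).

carbon steel: f(T) = -0.054·(T−10) [T>10 °C] = -0.0594
  sulphur-dioxide contribution → 59.16 μm/a
  chloride contribution → 22.52 μm/a
  ⇒ r_corr(carbon steel) = 81.68 μm/a
Convert to mass loss: 81.68 μm/a × 7.85 g/cm³ = 641.2 g·m⁻²·a⁻¹

r_corr = 641 g·m⁻²·a⁻¹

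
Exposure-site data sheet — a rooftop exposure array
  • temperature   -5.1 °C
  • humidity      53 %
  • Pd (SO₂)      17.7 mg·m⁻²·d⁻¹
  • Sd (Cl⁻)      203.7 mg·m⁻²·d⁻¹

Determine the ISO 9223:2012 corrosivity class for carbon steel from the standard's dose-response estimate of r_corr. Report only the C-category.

C2

carbon steel: T≤10 °C ⇒ hinge +0.150·(-5.1−10) = -2.2650
  sulphur-dioxide contribution → 2.364 μm/a
  chloride contribution → 12.92 μm/a
  ⇒ r_corr(carbon steel) = 15.28 μm/a
15.3 μm/a falls in (1.3, 25] for carbon steel → category C2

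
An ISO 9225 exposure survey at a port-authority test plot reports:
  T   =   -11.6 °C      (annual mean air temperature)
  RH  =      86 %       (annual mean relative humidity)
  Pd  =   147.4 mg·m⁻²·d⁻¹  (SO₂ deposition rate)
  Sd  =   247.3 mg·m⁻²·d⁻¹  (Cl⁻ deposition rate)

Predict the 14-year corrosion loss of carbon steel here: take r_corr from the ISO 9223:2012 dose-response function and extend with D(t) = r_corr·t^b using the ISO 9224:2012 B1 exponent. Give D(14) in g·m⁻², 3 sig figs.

carbon steel: f(T) = +0.150·(T−10) [T≤10 °C] = -3.2400
  Pd branch = 1.77·Pd^0.52·e^(0.02·RH+f) = 5.194 μm/a
  Cl⁻ term: 0.102·247.3^0.62·exp(0.033·86+0.04·-11.6) = 33.37
  sum: 5.194 + 33.37 → r_corr = 38.57 μm/a
Long-term exponent b (ISO 9224 Table 2, B1) = 0.523
  D(14) = 38.57 × 14^0.523 = 38.57 × 3.976 = 153.3 μm
  Mass loss = 153.3 μm × 7.85 g/cm³ = 1204 g·m⁻²

D(14) = 1.20e+03 g·m⁻²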